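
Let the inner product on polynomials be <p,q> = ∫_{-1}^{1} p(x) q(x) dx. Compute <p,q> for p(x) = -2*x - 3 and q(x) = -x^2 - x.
<p,q> = 10/3

Expand the product: p(x)·q(x) = 2*x^3 + 5*x^2 + 3*x.
∫_{-1}^{1} of each monomial x^k gives [2/(k+1) if k even, 0 if k odd]. Integrating term-by-term (or equivalently evaluating the antiderivative F(x) = x^4/2 + 5*x^3/3 + 3*x^2/2 at the endpoints):
  F(1) − F(−1) = 11/3 − (1/3) = 10/3.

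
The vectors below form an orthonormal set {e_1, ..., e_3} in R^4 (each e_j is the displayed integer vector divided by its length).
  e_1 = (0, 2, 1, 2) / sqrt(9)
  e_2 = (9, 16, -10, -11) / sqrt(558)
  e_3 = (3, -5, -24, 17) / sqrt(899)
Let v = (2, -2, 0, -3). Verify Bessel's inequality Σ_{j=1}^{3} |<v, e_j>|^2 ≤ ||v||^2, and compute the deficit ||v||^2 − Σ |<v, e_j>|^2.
Σ |<v, e_j>|^2 = 761/58; ||v||^2 = 17; deficit = 225/58

Write each e_j = u_j / sqrt(<u_j, u_j>) where u_j is the displayed integer vector. Then <v, e_j> = <v, u_j> / sqrt(<u_j, u_j>), so |<v, e_j>|^2 = <v, u_j>^2 / <u_j, u_j>.
Coefficients: <v, e_1> = -10/sqrt(9), <v, e_2> = 19/sqrt(558), <v, e_3> = -35/sqrt(899).
Square and sum: Σ |<v, e_j>|^2 = 761/58.
Compute ||v||^2 = v·v = 17.
Deficit = 17 − 761/58 = 225/58 ≥ 0, confirming Bessel's inequality. (The deficit equals ||v − Σ <v,e_j> e_j||^2, the squared distance from v to span{e_j}.)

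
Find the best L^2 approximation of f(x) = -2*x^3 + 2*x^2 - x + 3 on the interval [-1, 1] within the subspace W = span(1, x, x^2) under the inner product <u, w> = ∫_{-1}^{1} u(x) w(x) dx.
g(x) = 2*x^2 - 11*x/5 + 3

The best approximation g ∈ W is the orthogonal projection of f onto W. Writing g = a_0 + a_1 x + a_2 x^2, the coefficients solve the normal equations G · a = b where
  G_{ij} = <φ_i, φ_j> and b_i = <f, φ_i>, with φ_0 = 1, φ_1 = x, φ_2 = x^2.
G =
  [2, 0, 2/3]
  [0, 2/3, 0]
  [2/3, 0, 2/5],
b = (22/3, -22/15, 14/5).
Solving gives a_0 = 3, a_1 = -11/5, a_2 = 2, so
  g(x) = 2*x^2 - 11*x/5 + 3.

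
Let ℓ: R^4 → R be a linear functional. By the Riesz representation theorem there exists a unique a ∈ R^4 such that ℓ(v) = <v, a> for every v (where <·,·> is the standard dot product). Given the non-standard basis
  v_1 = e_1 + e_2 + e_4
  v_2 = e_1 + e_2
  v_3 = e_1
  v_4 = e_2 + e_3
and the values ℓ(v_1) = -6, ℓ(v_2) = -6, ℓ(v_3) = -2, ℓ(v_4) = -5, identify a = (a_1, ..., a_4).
a = (-2, -4, -1, 0)

Write a = (a_1, ..., a_4) in the standard basis. For each basis vector v_i, ℓ(v_i) = <v_i, a> is a linear equation in the a_j's. Collect the n equations into a matrix system V a = ℓ, where row i of V is v_i (expressed in the standard basis). Since V is invertible (lower-triangular with 1s on the diagonal, up to permutation), solve by back-substitution:
  V =
[[1, 1, 0, 1],
 [1, 1, 0, 0],
 [1, 0, 0, 0],
 [0, 1, 1, 0]]
  V a = (-6, -6, -2, -5)
Solving gives a = (-2, -4, -1, 0).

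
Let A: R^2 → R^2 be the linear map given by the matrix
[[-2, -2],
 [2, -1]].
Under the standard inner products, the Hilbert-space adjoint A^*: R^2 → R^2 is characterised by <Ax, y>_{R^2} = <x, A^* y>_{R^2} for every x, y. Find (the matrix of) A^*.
A^* = A^T =
[[-2, 2],
 [-2, -1]]

For real matrices with standard dot products, the defining identity <Ax, y> = <x, A^* y> gives (Ax)^T y = x^T (A^*) y, i.e. x^T A^T y = x^T (A^*) y. Since this holds for all x, y, we must have A^* = A^T. Therefore
A^* =
[[-2, 2],
 [-2, -1]].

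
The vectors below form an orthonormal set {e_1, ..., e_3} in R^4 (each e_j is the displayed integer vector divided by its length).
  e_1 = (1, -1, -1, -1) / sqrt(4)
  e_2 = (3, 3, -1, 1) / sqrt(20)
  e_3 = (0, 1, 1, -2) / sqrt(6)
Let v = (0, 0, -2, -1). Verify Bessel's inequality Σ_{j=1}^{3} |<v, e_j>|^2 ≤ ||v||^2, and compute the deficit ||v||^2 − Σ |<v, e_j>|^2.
Σ |<v, e_j>|^2 = 23/10; ||v||^2 = 5; deficit = 27/10

Write each e_j = u_j / sqrt(<u_j, u_j>) where u_j is the displayed integer vector. Then <v, e_j> = <v, u_j> / sqrt(<u_j, u_j>), so |<v, e_j>|^2 = <v, u_j>^2 / <u_j, u_j>.
Coefficients: <v, e_1> = 3/sqrt(4), <v, e_2> = 1/sqrt(20), <v, e_3> = 0/sqrt(6).
Square and sum: Σ |<v, e_j>|^2 = 23/10.
Compute ||v||^2 = v·v = 5.
Deficit = 5 − 23/10 = 27/10 ≥ 0, confirming Bessel's inequality. (The deficit equals ||v − Σ <v,e_j> e_j||^2, the squared distance from v to span{e_j}.)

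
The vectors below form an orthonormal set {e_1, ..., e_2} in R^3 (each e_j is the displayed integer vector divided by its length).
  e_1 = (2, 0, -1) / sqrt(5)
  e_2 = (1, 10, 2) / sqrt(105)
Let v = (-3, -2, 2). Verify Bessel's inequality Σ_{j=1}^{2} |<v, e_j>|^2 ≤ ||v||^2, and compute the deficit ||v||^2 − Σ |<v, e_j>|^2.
Σ |<v, e_j>|^2 = 341/21; ||v||^2 = 17; deficit = 16/21

Write each e_j = u_j / sqrt(<u_j, u_j>) where u_j is the displayed integer vector. Then <v, e_j> = <v, u_j> / sqrt(<u_j, u_j>), so |<v, e_j>|^2 = <v, u_j>^2 / <u_j, u_j>.
Coefficients: <v, e_1> = -8/sqrt(5), <v, e_2> = -19/sqrt(105).
Square and sum: Σ |<v, e_j>|^2 = 341/21.
Compute ||v||^2 = v·v = 17.
Deficit = 17 − 341/21 = 16/21 ≥ 0, confirming Bessel's inequality. (The deficit equals ||v − Σ <v,e_j> e_j||^2, the squared distance from v to span{e_j}.)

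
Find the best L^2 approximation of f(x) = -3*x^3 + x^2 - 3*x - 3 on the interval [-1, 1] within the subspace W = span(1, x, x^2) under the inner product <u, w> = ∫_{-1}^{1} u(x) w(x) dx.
g(x) = x^2 - 24*x/5 - 3

The best approximation g ∈ W is the orthogonal projection of f onto W. Writing g = a_0 + a_1 x + a_2 x^2, the coefficients solve the normal equations G · a = b where
  G_{ij} = <φ_i, φ_j> and b_i = <f, φ_i>, with φ_0 = 1, φ_1 = x, φ_2 = x^2.
G =
  [2, 0, 2/3]
  [0, 2/3, 0]
  [2/3, 0, 2/5],
b = (-16/3, -16/5, -8/5).
Solving gives a_0 = -3, a_1 = -24/5, a_2 = 1, so
  g(x) = x^2 - 24*x/5 - 3.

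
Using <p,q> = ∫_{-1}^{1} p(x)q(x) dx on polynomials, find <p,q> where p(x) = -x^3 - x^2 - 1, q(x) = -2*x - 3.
<p,q> = 44/5

Expand the product: p(x)·q(x) = 2*x^4 + 5*x^3 + 3*x^2 + 2*x + 3.
∫_{-1}^{1} of each monomial x^k gives [2/(k+1) if k even, 0 if k odd]. Integrating term-by-term (or equivalently evaluating the antiderivative F(x) = 2*x^5/5 + 5*x^4/4 + x^3 + x^2 + 3*x at the endpoints):
  F(1) − F(−1) = 133/20 − (-43/20) = 44/5.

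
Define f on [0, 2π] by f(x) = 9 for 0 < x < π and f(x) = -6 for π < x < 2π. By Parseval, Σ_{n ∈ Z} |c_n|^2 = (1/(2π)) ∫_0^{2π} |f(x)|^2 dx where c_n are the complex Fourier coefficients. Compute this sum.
Σ |c_n|^2 = 117/2

Parseval equates the L^2 energy of f (normalised by 1/(2π)) with the ℓ^2 sum of its Fourier coefficients: (1/(2π)) ∫_0^{2π} |f|^2 = Σ |c_n|^2.
Compute the left side: (1/(2π)) [∫_0^π 9^2 dx + ∫_π^{2π} (-6)^2 dx] = (1/(2π)) · (81π + 36π) = (81 + 36)/2 = 117/2.
So Σ_{n ∈ Z} |c_n|^2 = 117/2.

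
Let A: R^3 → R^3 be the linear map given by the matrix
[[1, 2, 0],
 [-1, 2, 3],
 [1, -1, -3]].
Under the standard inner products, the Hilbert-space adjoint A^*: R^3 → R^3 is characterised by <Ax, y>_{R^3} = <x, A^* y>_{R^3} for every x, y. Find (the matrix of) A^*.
A^* = A^T =
[[1, -1, 1],
 [2, 2, -1],
 [0, 3, -3]]

For real matrices with standard dot products, the defining identity <Ax, y> = <x, A^* y> gives (Ax)^T y = x^T (A^*) y, i.e. x^T A^T y = x^T (A^*) y. Since this holds for all x, y, we must have A^* = A^T. Therefore
A^* =
[[1, -1, 1],
 [2, 2, -1],
 [0, 3, -3]].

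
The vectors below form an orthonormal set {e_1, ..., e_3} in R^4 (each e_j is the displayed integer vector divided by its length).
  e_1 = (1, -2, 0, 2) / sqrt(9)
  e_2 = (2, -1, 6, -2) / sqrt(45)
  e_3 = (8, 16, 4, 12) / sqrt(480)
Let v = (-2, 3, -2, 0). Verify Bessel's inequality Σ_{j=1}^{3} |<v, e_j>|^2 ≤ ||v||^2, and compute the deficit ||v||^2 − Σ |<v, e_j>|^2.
Σ |<v, e_j>|^2 = 49/3; ||v||^2 = 17; deficit = 2/3

Write each e_j = u_j / sqrt(<u_j, u_j>) where u_j is the displayed integer vector. Then <v, e_j> = <v, u_j> / sqrt(<u_j, u_j>), so |<v, e_j>|^2 = <v, u_j>^2 / <u_j, u_j>.
Coefficients: <v, e_1> = -8/sqrt(9), <v, e_2> = -19/sqrt(45), <v, e_3> = 24/sqrt(480).
Square and sum: Σ |<v, e_j>|^2 = 49/3.
Compute ||v||^2 = v·v = 17.
Deficit = 17 − 49/3 = 2/3 ≥ 0, confirming Bessel's inequality. (The deficit equals ||v − Σ <v,e_j> e_j||^2, the squared distance from v to span{e_j}.)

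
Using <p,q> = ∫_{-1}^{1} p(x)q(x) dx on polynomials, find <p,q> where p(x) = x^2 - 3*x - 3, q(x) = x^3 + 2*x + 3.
<p,q> = -106/5

Expand the product: p(x)·q(x) = x^5 - 3*x^4 - x^3 - 3*x^2 - 15*x - 9.
∫_{-1}^{1} of each monomial x^k gives [2/(k+1) if k even, 0 if k odd]. Integrating term-by-term (or equivalently evaluating the antiderivative F(x) = x^6/6 - 3*x^5/5 - x^4/4 - x^3 - 15*x^2/2 - 9*x at the endpoints):
  F(1) − F(−1) = -1091/60 − (181/60) = -106/5.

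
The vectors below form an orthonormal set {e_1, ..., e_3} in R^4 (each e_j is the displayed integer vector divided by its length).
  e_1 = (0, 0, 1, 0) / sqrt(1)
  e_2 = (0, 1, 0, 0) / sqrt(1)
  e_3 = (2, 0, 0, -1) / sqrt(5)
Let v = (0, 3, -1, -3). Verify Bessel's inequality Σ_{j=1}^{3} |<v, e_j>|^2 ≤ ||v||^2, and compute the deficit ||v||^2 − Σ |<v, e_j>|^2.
Σ |<v, e_j>|^2 = 59/5; ||v||^2 = 19; deficit = 36/5

Write each e_j = u_j / sqrt(<u_j, u_j>) where u_j is the displayed integer vector. Then <v, e_j> = <v, u_j> / sqrt(<u_j, u_j>), so |<v, e_j>|^2 = <v, u_j>^2 / <u_j, u_j>.
Coefficients: <v, e_1> = -1/sqrt(1), <v, e_2> = 3/sqrt(1), <v, e_3> = 3/sqrt(5).
Square and sum: Σ |<v, e_j>|^2 = 59/5.
Compute ||v||^2 = v·v = 19.
Deficit = 19 − 59/5 = 36/5 ≥ 0, confirming Bessel's inequality. (The deficit equals ||v − Σ <v,e_j> e_j||^2, the squared distance from v to span{e_j}.)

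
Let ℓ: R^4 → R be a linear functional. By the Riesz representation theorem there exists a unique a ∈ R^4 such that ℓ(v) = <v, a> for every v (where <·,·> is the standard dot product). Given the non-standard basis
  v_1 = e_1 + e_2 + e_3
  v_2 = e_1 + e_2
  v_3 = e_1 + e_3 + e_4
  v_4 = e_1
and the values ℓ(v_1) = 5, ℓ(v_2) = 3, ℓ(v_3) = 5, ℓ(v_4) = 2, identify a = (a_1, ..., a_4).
a = (2, 1, 2, 1)

Write a = (a_1, ..., a_4) in the standard basis. For each basis vector v_i, ℓ(v_i) = <v_i, a> is a linear equation in the a_j's. Collect the n equations into a matrix system V a = ℓ, where row i of V is v_i (expressed in the standard basis). Since V is invertible (lower-triangular with 1s on the diagonal, up to permutation), solve by back-substitution:
  V =
[[1, 1, 1, 0],
 [1, 1, 0, 0],
 [1, 0, 1, 1],
 [1, 0, 0, 0]]
  V a = (5, 3, 5, 2)
Solving gives a = (2, 1, 2, 1).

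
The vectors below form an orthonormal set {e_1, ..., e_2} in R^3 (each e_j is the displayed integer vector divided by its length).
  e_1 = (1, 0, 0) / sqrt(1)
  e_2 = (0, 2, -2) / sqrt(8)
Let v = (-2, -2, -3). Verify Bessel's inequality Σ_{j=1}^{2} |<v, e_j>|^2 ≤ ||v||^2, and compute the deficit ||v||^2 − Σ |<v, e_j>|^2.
Σ |<v, e_j>|^2 = 9/2; ||v||^2 = 17; deficit = 25/2

Write each e_j = u_j / sqrt(<u_j, u_j>) where u_j is the displayed integer vector. Then <v, e_j> = <v, u_j> / sqrt(<u_j, u_j>), so |<v, e_j>|^2 = <v, u_j>^2 / <u_j, u_j>.
Coefficients: <v, e_1> = -2/sqrt(1), <v, e_2> = 2/sqrt(8).
Square and sum: Σ |<v, e_j>|^2 = 9/2.
Compute ||v||^2 = v·v = 17.
Deficit = 17 − 9/2 = 25/2 ≥ 0, confirming Bessel's inequality. (The deficit equals ||v − Σ <v,e_j> e_j||^2, the squared distance from v to span{e_j}.)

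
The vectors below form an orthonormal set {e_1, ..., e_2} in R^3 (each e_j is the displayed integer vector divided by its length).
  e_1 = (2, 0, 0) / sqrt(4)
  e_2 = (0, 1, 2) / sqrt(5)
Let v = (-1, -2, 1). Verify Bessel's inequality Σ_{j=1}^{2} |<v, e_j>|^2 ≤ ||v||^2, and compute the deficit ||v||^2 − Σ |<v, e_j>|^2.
Σ |<v, e_j>|^2 = 1; ||v||^2 = 6; deficit = 5

Write each e_j = u_j / sqrt(<u_j, u_j>) where u_j is the displayed integer vector. Then <v, e_j> = <v, u_j> / sqrt(<u_j, u_j>), so |<v, e_j>|^2 = <v, u_j>^2 / <u_j, u_j>.
Coefficients: <v, e_1> = -2/sqrt(4), <v, e_2> = 0/sqrt(5).
Square and sum: Σ |<v, e_j>|^2 = 1.
Compute ||v||^2 = v·v = 6.
Deficit = 6 − 1 = 5 ≥ 0, confirming Bessel's inequality. (The deficit equals ||v − Σ <v,e_j> e_j||^2, the squared distance from v to span{e_j}.)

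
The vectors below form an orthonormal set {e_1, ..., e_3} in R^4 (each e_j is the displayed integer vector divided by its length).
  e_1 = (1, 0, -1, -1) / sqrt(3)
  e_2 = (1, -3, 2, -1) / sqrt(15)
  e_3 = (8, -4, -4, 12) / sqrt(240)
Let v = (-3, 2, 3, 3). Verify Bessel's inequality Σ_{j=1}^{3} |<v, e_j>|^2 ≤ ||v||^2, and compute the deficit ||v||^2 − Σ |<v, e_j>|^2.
Σ |<v, e_j>|^2 = 89/3; ||v||^2 = 31; deficit = 4/3

Write each e_j = u_j / sqrt(<u_j, u_j>) where u_j is the displayed integer vector. Then <v, e_j> = <v, u_j> / sqrt(<u_j, u_j>), so |<v, e_j>|^2 = <v, u_j>^2 / <u_j, u_j>.
Coefficients: <v, e_1> = -9/sqrt(3), <v, e_2> = -6/sqrt(15), <v, e_3> = -8/sqrt(240).
Square and sum: Σ |<v, e_j>|^2 = 89/3.
Compute ||v||^2 = v·v = 31.
Deficit = 31 − 89/3 = 4/3 ≥ 0, confirming Bessel's inequality. (The deficit equals ||v − Σ <v,e_j> e_j||^2, the squared distance from v to span{e_j}.)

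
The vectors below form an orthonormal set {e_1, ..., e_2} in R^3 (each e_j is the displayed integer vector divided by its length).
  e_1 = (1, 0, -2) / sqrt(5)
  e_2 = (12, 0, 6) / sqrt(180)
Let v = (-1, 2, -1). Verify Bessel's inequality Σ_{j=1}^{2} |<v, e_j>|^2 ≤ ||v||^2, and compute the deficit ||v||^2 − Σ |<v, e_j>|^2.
Σ |<v, e_j>|^2 = 2; ||v||^2 = 6; deficit = 4

Write each e_j = u_j / sqrt(<u_j, u_j>) where u_j is the displayed integer vector. Then <v, e_j> = <v, u_j> / sqrt(<u_j, u_j>), so |<v, e_j>|^2 = <v, u_j>^2 / <u_j, u_j>.
Coefficients: <v, e_1> = 1/sqrt(5), <v, e_2> = -18/sqrt(180).
Square and sum: Σ |<v, e_j>|^2 = 2.
Compute ||v||^2 = v·v = 6.
Deficit = 6 − 2 = 4 ≥ 0, confirming Bessel's inequality. (The deficit equals ||v − Σ <v,e_j> e_j||^2, the squared distance from v to span{e_j}.)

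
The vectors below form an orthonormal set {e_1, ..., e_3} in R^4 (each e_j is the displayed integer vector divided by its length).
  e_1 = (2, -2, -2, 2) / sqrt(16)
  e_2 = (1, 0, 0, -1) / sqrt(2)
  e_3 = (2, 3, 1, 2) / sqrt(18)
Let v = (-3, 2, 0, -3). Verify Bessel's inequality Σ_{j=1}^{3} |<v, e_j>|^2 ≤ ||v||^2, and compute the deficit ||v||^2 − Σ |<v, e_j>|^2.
Σ |<v, e_j>|^2 = 18; ||v||^2 = 22; deficit = 4

Write each e_j = u_j / sqrt(<u_j, u_j>) where u_j is the displayed integer vector. Then <v, e_j> = <v, u_j> / sqrt(<u_j, u_j>), so |<v, e_j>|^2 = <v, u_j>^2 / <u_j, u_j>.
Coefficients: <v, e_1> = -16/sqrt(16), <v, e_2> = 0/sqrt(2), <v, e_3> = -6/sqrt(18).
Square and sum: Σ |<v, e_j>|^2 = 18.
Compute ||v||^2 = v·v = 22.
Deficit = 22 − 18 = 4 ≥ 0, confirming Bessel's inequality. (The deficit equals ||v − Σ <v,e_j> e_j||^2, the squared distance from v to span{e_j}.)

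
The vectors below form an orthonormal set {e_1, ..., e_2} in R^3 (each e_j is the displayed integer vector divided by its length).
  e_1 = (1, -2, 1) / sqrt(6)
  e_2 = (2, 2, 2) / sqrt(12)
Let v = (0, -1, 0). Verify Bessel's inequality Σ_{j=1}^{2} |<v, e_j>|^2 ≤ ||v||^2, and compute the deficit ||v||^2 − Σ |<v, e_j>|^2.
Σ |<v, e_j>|^2 = 1; ||v||^2 = 1; deficit = 0

Write each e_j = u_j / sqrt(<u_j, u_j>) where u_j is the displayed integer vector. Then <v, e_j> = <v, u_j> / sqrt(<u_j, u_j>), so |<v, e_j>|^2 = <v, u_j>^2 / <u_j, u_j>.
Coefficients: <v, e_1> = 2/sqrt(6), <v, e_2> = -2/sqrt(12).
Square and sum: Σ |<v, e_j>|^2 = 1.
Compute ||v||^2 = v·v = 1.
Deficit = 1 − 1 = 0 ≥ 0, confirming Bessel's inequality. (The deficit equals ||v − Σ <v,e_j> e_j||^2, the squared distance from v to span{e_j}.)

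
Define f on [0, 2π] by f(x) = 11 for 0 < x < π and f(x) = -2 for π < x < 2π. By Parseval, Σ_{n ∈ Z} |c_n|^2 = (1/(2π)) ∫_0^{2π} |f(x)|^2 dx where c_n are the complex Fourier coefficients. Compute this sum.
Σ |c_n|^2 = 125/2

Parseval equates the L^2 energy of f (normalised by 1/(2π)) with the ℓ^2 sum of its Fourier coefficients: (1/(2π)) ∫_0^{2π} |f|^2 = Σ |c_n|^2.
Compute the left side: (1/(2π)) [∫_0^π 11^2 dx + ∫_π^{2π} (-2)^2 dx] = (1/(2π)) · (121π + 4π) = (121 + 4)/2 = 125/2.
So Σ_{n ∈ Z} |c_n|^2 = 125/2.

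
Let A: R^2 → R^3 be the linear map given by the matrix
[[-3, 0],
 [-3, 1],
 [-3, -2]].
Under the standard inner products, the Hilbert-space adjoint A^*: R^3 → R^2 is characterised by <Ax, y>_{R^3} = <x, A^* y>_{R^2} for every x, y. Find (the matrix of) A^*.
A^* = A^T =
[[-3, -3, -3],
 [0, 1, -2]]

For real matrices with standard dot products, the defining identity <Ax, y> = <x, A^* y> gives (Ax)^T y = x^T (A^*) y, i.e. x^T A^T y = x^T (A^*) y. Since this holds for all x, y, we must have A^* = A^T. Therefore
A^* =
[[-3, -3, -3],
 [0, 1, -2]].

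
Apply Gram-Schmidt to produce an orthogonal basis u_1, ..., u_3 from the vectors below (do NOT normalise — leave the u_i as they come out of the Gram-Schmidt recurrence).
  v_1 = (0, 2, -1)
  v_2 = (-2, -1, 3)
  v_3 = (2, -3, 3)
Orthogonal basis:
  u_1 = (0, 2, -1)
  u_2 = (-2, 1, 2)
  u_3 = (16/9, 32/45, 64/45)

Apply the Gram-Schmidt recurrence
  u_1 = v_1
  u_i = v_i − Σ_{j<i} ((v_i · u_j) / (u_j · u_j)) · u_j.

Step by step this gives:
  u_1 = (0, 2, -1)
  u_2 = (-2, 1, 2)
  u_3 = (16/9, 32/45, 64/45)

Orthogonality check:
  u_2 · u_1 = 0 (should be 0)
  u_3 · u_1 = 0 (should be 0)
  u_3 · u_2 = 0 (should be 0)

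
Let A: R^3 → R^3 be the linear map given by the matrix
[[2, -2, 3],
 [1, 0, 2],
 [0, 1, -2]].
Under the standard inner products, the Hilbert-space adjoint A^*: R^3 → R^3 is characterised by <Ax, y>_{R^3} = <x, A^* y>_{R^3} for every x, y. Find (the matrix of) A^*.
A^* = A^T =
[[2, 1, 0],
 [-2, 0, 1],
 [3, 2, -2]]

For real matrices with standard dot products, the defining identity <Ax, y> = <x, A^* y> gives (Ax)^T y = x^T (A^*) y, i.e. x^T A^T y = x^T (A^*) y. Since this holds for all x, y, we must have A^* = A^T. Therefore
A^* =
[[2, 1, 0],
 [-2, 0, 1],
 [3, 2, -2]].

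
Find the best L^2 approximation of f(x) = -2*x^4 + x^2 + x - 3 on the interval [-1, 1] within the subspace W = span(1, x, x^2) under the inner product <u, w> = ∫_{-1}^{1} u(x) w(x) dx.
g(x) = -5*x^2/7 + x - 99/35

The best approximation g ∈ W is the orthogonal projection of f onto W. Writing g = a_0 + a_1 x + a_2 x^2, the coefficients solve the normal equations G · a = b where
  G_{ij} = <φ_i, φ_j> and b_i = <f, φ_i>, with φ_0 = 1, φ_1 = x, φ_2 = x^2.
G =
  [2, 0, 2/3]
  [0, 2/3, 0]
  [2/3, 0, 2/5],
b = (-92/15, 2/3, -76/35).
Solving gives a_0 = -99/35, a_1 = 1, a_2 = -5/7, so
  g(x) = -5*x^2/7 + x - 99/35.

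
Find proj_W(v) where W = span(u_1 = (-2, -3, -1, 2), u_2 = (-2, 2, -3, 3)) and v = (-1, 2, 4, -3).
proj_W(v) = (862/419, 433/419, 775/419, -1034/419)

Set up U = [u_1 | ... | u_2] ∈ R^(4×2). The projector onto W = col(U) is P = U (U^T U)^(-1) U^T.
Compute U^T U =
  [18, 7]
  [7, 26],
and U^T v = (-14, -15).
Solve U^T U · c = U^T v for the coefficients: c = (-259/419, -172/419). The projection is proj_W(v) = U c.
Check: (v - proj_W(v)) · u_1 = 0  (should be 0).
Check: (v - proj_W(v)) · u_2 = 0  (should be 0).
Result: proj_W(v) = (862/419, 433/419, 775/419, -1034/419).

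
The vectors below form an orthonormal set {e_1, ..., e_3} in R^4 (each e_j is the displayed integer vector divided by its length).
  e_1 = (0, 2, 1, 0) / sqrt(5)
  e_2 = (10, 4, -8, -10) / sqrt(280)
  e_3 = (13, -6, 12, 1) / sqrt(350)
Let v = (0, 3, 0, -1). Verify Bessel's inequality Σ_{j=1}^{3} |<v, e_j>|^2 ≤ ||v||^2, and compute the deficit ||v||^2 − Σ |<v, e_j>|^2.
Σ |<v, e_j>|^2 = 249/25; ||v||^2 = 10; deficit = 1/25

Write each e_j = u_j / sqrt(<u_j, u_j>) where u_j is the displayed integer vector. Then <v, e_j> = <v, u_j> / sqrt(<u_j, u_j>), so |<v, e_j>|^2 = <v, u_j>^2 / <u_j, u_j>.
Coefficients: <v, e_1> = 6/sqrt(5), <v, e_2> = 22/sqrt(280), <v, e_3> = -19/sqrt(350).
Square and sum: Σ |<v, e_j>|^2 = 249/25.
Compute ||v||^2 = v·v = 10.
Deficit = 10 − 249/25 = 1/25 ≥ 0, confirming Bessel's inequality. (The deficit equals ||v − Σ <v,e_j> e_j||^2, the squared distance from v to span{e_j}.)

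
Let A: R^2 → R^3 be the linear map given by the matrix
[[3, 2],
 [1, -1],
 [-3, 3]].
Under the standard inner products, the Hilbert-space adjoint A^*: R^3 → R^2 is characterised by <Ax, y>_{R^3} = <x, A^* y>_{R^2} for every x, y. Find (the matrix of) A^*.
A^* = A^T =
[[3, 1, -3],
 [2, -1, 3]]

For real matrices with standard dot products, the defining identity <Ax, y> = <x, A^* y> gives (Ax)^T y = x^T (A^*) y, i.e. x^T A^T y = x^T (A^*) y. Since this holds for all x, y, we must have A^* = A^T. Therefore
A^* =
[[3, 1, -3],
 [2, -1, 3]].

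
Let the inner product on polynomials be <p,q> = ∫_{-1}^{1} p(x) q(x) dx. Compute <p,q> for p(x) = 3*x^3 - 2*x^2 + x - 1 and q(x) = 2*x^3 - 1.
<p,q> = 614/105

Expand the product: p(x)·q(x) = 6*x^6 - 4*x^5 + 2*x^4 - 5*x^3 + 2*x^2 - x + 1.
∫_{-1}^{1} of each monomial x^k gives [2/(k+1) if k even, 0 if k odd]. Integrating term-by-term (or equivalently evaluating the antiderivative F(x) = 6*x^7/7 - 2*x^6/3 + 2*x^5/5 - 5*x^4/4 + 2*x^3/3 - x^2/2 + x at the endpoints):
  F(1) − F(−1) = 71/140 − (-2243/420) = 614/105.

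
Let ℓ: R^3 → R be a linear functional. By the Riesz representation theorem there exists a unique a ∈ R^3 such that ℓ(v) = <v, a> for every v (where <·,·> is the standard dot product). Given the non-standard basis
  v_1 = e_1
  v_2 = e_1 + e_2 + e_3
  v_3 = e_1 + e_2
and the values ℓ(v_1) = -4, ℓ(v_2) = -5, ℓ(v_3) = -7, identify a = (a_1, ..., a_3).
a = (-4, -3, 2)

Write a = (a_1, ..., a_3) in the standard basis. For each basis vector v_i, ℓ(v_i) = <v_i, a> is a linear equation in the a_j's. Collect the n equations into a matrix system V a = ℓ, where row i of V is v_i (expressed in the standard basis). Since V is invertible (lower-triangular with 1s on the diagonal, up to permutation), solve by back-substitution:
  V =
[[1, 0, 0],
 [1, 1, 1],
 [1, 1, 0]]
  V a = (-4, -5, -7)
Solving gives a = (-4, -3, 2).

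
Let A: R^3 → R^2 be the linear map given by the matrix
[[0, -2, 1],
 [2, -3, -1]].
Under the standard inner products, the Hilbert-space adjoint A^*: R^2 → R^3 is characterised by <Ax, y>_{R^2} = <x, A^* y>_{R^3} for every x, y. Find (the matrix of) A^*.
A^* = A^T =
[[0, 2],
 [-2, -3],
 [1, -1]]

For real matrices with standard dot products, the defining identity <Ax, y> = <x, A^* y> gives (Ax)^T y = x^T (A^*) y, i.e. x^T A^T y = x^T (A^*) y. Since this holds for all x, y, we must have A^* = A^T. Therefore
A^* =
[[0, 2],
 [-2, -3],
 [1, -1]].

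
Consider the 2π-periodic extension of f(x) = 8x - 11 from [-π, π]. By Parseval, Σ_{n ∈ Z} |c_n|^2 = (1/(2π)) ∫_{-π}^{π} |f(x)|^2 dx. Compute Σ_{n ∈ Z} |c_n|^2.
Σ |c_n|^2 = 64π^2/3 + 121

Expand and integrate term by term over [-π, π]:
  ∫ (8x)^2 dx = 64·(2π^3/3); ∫ 2·8·(-11)·x dx = 0 (odd integrand); ∫ (-11)^2 dx = 121·2π.
So (1/(2π)) ∫_{-π}^{π} (8x - 11)^2 dx = 64π^2/3 + 121 = 64π^2/3 + 121.
Parseval ⇒ Σ |c_n|^2 = 64π^2/3 + 121.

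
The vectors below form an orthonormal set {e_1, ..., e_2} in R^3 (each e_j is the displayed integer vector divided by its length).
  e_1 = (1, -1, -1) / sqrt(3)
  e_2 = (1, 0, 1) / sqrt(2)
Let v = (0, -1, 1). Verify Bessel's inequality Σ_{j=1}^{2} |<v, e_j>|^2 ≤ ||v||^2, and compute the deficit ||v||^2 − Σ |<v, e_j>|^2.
Σ |<v, e_j>|^2 = 1/2; ||v||^2 = 2; deficit = 3/2

Write each e_j = u_j / sqrt(<u_j, u_j>) where u_j is the displayed integer vector. Then <v, e_j> = <v, u_j> / sqrt(<u_j, u_j>), so |<v, e_j>|^2 = <v, u_j>^2 / <u_j, u_j>.
Coefficients: <v, e_1> = 0/sqrt(3), <v, e_2> = 1/sqrt(2).
Square and sum: Σ |<v, e_j>|^2 = 1/2.
Compute ||v||^2 = v·v = 2.
Deficit = 2 − 1/2 = 3/2 ≥ 0, confirming Bessel's inequality. (The deficit equals ||v − Σ <v,e_j> e_j||^2, the squared distance from v to span{e_j}.)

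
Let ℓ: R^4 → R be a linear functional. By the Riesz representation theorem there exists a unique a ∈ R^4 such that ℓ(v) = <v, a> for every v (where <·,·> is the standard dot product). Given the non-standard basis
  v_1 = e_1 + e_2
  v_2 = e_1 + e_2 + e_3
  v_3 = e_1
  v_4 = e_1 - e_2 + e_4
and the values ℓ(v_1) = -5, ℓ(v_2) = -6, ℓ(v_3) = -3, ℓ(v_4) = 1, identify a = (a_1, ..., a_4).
a = (-3, -2, -1, 2)

Write a = (a_1, ..., a_4) in the standard basis. For each basis vector v_i, ℓ(v_i) = <v_i, a> is a linear equation in the a_j's. Collect the n equations into a matrix system V a = ℓ, where row i of V is v_i (expressed in the standard basis). Since V is invertible (lower-triangular with 1s on the diagonal, up to permutation), solve by back-substitution:
  V =
[[1, 1, 0, 0],
 [1, 1, 1, 0],
 [1, 0, 0, 0],
 [1, -1, 0, 1]]
  V a = (-5, -6, -3, 1)
Solving gives a = (-3, -2, -1, 2).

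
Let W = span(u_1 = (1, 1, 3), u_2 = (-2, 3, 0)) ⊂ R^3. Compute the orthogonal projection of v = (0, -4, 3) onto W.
proj_W(v) = (351/142, -167/71, 231/142)

Set up U = [u_1 | ... | u_2] ∈ R^(3×2). The projector onto W = col(U) is P = U (U^T U)^(-1) U^T.
Compute U^T U =
  [11, 1]
  [1, 13],
and U^T v = (5, -12).
Solve U^T U · c = U^T v for the coefficients: c = (77/142, -137/142). The projection is proj_W(v) = U c.
Check: (v - proj_W(v)) · u_1 = 0  (should be 0).
Check: (v - proj_W(v)) · u_2 = 0  (should be 0).
Result: proj_W(v) = (351/142, -167/71, 231/142).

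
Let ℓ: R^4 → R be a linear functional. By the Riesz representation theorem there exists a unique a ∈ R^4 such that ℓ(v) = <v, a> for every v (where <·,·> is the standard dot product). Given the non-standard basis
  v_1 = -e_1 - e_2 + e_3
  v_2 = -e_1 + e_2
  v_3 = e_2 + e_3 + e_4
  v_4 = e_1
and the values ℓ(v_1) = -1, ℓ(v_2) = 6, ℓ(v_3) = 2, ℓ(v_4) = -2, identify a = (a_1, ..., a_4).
a = (-2, 4, 1, -3)

Write a = (a_1, ..., a_4) in the standard basis. For each basis vector v_i, ℓ(v_i) = <v_i, a> is a linear equation in the a_j's. Collect the n equations into a matrix system V a = ℓ, where row i of V is v_i (expressed in the standard basis). Since V is invertible (lower-triangular with 1s on the diagonal, up to permutation), solve by back-substitution:
  V =
[[-1, -1, 1, 0],
 [-1, 1, 0, 0],
 [0, 1, 1, 1],
 [1, 0, 0, 0]]
  V a = (-1, 6, 2, -2)
Solving gives a = (-2, 4, 1, -3).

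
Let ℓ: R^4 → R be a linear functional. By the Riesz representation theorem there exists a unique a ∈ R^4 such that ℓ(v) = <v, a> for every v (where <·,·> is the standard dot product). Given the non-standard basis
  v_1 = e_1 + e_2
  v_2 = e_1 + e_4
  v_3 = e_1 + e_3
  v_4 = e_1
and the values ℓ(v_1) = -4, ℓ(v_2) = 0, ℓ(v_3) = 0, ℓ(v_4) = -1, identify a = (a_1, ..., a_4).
a = (-1, -3, 1, 1)

Write a = (a_1, ..., a_4) in the standard basis. For each basis vector v_i, ℓ(v_i) = <v_i, a> is a linear equation in the a_j's. Collect the n equations into a matrix system V a = ℓ, where row i of V is v_i (expressed in the standard basis). Since V is invertible (lower-triangular with 1s on the diagonal, up to permutation), solve by back-substitution:
  V =
[[1, 1, 0, 0],
 [1, 0, 0, 1],
 [1, 0, 1, 0],
 [1, 0, 0, 0]]
  V a = (-4, 0, 0, -1)
Solving gives a = (-1, -3, 1, 1).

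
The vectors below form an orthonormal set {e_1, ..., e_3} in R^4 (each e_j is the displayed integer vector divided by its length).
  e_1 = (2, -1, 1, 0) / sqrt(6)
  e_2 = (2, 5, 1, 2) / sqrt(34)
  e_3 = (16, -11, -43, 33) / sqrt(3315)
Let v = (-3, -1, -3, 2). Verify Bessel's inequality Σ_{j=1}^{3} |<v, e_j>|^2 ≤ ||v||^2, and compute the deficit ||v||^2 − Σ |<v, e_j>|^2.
Σ |<v, e_j>|^2 = 1374/65; ||v||^2 = 23; deficit = 121/65

Write each e_j = u_j / sqrt(<u_j, u_j>) where u_j is the displayed integer vector. Then <v, e_j> = <v, u_j> / sqrt(<u_j, u_j>), so |<v, e_j>|^2 = <v, u_j>^2 / <u_j, u_j>.
Coefficients: <v, e_1> = -8/sqrt(6), <v, e_2> = -10/sqrt(34), <v, e_3> = 158/sqrt(3315).
Square and sum: Σ |<v, e_j>|^2 = 1374/65.
Compute ||v||^2 = v·v = 23.
Deficit = 23 − 1374/65 = 121/65 ≥ 0, confirming Bessel's inequality. (The deficit equals ||v − Σ <v,e_j> e_j||^2, the squared distance from v to span{e_j}.)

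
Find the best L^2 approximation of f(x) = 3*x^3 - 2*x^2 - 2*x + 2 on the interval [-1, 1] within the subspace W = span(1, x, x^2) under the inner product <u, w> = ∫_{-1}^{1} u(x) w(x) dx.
g(x) = -2*x^2 - x/5 + 2

The best approximation g ∈ W is the orthogonal projection of f onto W. Writing g = a_0 + a_1 x + a_2 x^2, the coefficients solve the normal equations G · a = b where
  G_{ij} = <φ_i, φ_j> and b_i = <f, φ_i>, with φ_0 = 1, φ_1 = x, φ_2 = x^2.
G =
  [2, 0, 2/3]
  [0, 2/3, 0]
  [2/3, 0, 2/5],
b = (8/3, -2/15, 8/15).
Solving gives a_0 = 2, a_1 = -1/5, a_2 = -2, so
  g(x) = -2*x^2 - x/5 + 2.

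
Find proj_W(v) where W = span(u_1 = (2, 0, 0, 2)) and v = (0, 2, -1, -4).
proj_W(v) = (-2, 0, 0, -2)

Set up U = [u_1 | ... | u_1] ∈ R^(4×1). The projector onto W = col(U) is P = U (U^T U)^(-1) U^T.
Compute U^T U =
  [8],
and U^T v = (-8).
Solve U^T U · c = U^T v for the coefficients: c = (-1). The projection is proj_W(v) = U c.
Check: (v - proj_W(v)) · u_1 = 0  (should be 0).
Result: proj_W(v) = (-2, 0, 0, -2).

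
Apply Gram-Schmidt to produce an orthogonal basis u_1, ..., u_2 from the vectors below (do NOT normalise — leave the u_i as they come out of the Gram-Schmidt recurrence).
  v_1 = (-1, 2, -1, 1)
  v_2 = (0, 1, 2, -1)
Orthogonal basis:
  u_1 = (-1, 2, -1, 1)
  u_2 = (-1/7, 9/7, 13/7, -6/7)

Apply the Gram-Schmidt recurrence
  u_1 = v_1
  u_i = v_i − Σ_{j<i} ((v_i · u_j) / (u_j · u_j)) · u_j.

Step by step this gives:
  u_1 = (-1, 2, -1, 1)
  u_2 = (-1/7, 9/7, 13/7, -6/7)

Orthogonality check:
  u_2 · u_1 = 0 (should be 0)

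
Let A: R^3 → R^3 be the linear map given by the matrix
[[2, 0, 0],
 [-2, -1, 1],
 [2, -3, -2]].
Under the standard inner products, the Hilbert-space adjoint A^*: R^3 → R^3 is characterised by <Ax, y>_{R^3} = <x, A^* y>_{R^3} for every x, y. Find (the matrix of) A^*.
A^* = A^T =
[[2, -2, 2],
 [0, -1, -3],
 [0, 1, -2]]

For real matrices with standard dot products, the defining identity <Ax, y> = <x, A^* y> gives (Ax)^T y = x^T (A^*) y, i.e. x^T A^T y = x^T (A^*) y. Since this holds for all x, y, we must have A^* = A^T. Therefore
A^* =
[[2, -2, 2],
 [0, -1, -3],
 [0, 1, -2]].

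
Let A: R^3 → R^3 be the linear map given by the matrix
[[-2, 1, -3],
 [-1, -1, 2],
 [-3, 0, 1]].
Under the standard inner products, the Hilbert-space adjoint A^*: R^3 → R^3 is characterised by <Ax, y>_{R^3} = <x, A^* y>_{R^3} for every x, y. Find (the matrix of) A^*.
A^* = A^T =
[[-2, -1, -3],
 [1, -1, 0],
 [-3, 2, 1]]

For real matrices with standard dot products, the defining identity <Ax, y> = <x, A^* y> gives (Ax)^T y = x^T (A^*) y, i.e. x^T A^T y = x^T (A^*) y. Since this holds for all x, y, we must have A^* = A^T. Therefore
A^* =
[[-2, -1, -3],
 [1, -1, 0],
 [-3, 2, 1]].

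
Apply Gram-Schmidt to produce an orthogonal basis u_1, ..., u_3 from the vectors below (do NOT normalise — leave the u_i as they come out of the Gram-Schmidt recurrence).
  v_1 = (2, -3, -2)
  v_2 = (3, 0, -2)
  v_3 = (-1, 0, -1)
Orthogonal basis:
  u_1 = (2, -3, -2)
  u_2 = (31/17, 30/17, -14/17)
  u_3 = (-90/121, 30/121, -135/121)

Apply the Gram-Schmidt recurrence
  u_1 = v_1
  u_i = v_i − Σ_{j<i} ((v_i · u_j) / (u_j · u_j)) · u_j.

Step by step this gives:
  u_1 = (2, -3, -2)
  u_2 = (31/17, 30/17, -14/17)
  u_3 = (-90/121, 30/121, -135/121)

Orthogonality check:
  u_2 · u_1 = 0 (should be 0)
  u_3 · u_1 = 0 (should be 0)
  u_3 · u_2 = 0 (should be 0)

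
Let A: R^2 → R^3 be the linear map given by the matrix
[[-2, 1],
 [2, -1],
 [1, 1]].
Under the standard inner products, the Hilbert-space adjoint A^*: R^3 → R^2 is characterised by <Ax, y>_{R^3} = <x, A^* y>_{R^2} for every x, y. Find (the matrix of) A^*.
A^* = A^T =
[[-2, 2, 1],
 [1, -1, 1]]

For real matrices with standard dot products, the defining identity <Ax, y> = <x, A^* y> gives (Ax)^T y = x^T (A^*) y, i.e. x^T A^T y = x^T (A^*) y. Since this holds for all x, y, we must have A^* = A^T. Therefore
A^* =
[[-2, 2, 1],
 [1, -1, 1]].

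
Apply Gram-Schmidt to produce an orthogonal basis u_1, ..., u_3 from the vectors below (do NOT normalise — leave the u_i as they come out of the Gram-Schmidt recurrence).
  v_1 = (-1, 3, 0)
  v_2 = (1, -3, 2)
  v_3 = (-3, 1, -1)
Orthogonal basis:
  u_1 = (-1, 3, 0)
  u_2 = (0, 0, 2)
  u_3 = (-12/5, -4/5, 0)

Apply the Gram-Schmidt recurrence
  u_1 = v_1
  u_i = v_i − Σ_{j<i} ((v_i · u_j) / (u_j · u_j)) · u_j.

Step by step this gives:
  u_1 = (-1, 3, 0)
  u_2 = (0, 0, 2)
  u_3 = (-12/5, -4/5, 0)

Orthogonality check:
  u_2 · u_1 = 0 (should be 0)
  u_3 · u_1 = 0 (should be 0)
  u_3 · u_2 = 0 (should be 0)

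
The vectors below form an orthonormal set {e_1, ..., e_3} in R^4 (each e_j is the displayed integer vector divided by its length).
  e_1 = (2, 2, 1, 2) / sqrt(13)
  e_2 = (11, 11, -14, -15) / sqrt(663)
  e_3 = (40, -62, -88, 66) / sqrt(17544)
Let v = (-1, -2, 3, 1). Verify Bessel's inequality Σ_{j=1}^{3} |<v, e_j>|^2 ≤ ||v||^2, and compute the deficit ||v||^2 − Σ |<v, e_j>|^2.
Σ |<v, e_j>|^2 = 1121/86; ||v||^2 = 15; deficit = 169/86

Write each e_j = u_j / sqrt(<u_j, u_j>) where u_j is the displayed integer vector. Then <v, e_j> = <v, u_j> / sqrt(<u_j, u_j>), so |<v, e_j>|^2 = <v, u_j>^2 / <u_j, u_j>.
Coefficients: <v, e_1> = -1/sqrt(13), <v, e_2> = -90/sqrt(663), <v, e_3> = -114/sqrt(17544).
Square and sum: Σ |<v, e_j>|^2 = 1121/86.
Compute ||v||^2 = v·v = 15.
Deficit = 15 − 1121/86 = 169/86 ≥ 0, confirming Bessel's inequality. (The deficit equals ||v − Σ <v,e_j> e_j||^2, the squared distance from v to span{e_j}.)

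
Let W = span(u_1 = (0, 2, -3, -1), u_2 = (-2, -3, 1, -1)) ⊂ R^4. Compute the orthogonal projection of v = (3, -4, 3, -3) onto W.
proj_W(v) = (-56/73, -198/73, 199/73, 29/73)

Set up U = [u_1 | ... | u_2] ∈ R^(4×2). The projector onto W = col(U) is P = U (U^T U)^(-1) U^T.
Compute U^T U =
  [14, -8]
  [-8, 15],
and U^T v = (-14, 12).
Solve U^T U · c = U^T v for the coefficients: c = (-57/73, 28/73). The projection is proj_W(v) = U c.
Check: (v - proj_W(v)) · u_1 = 0  (should be 0).
Check: (v - proj_W(v)) · u_2 = 0  (should be 0).
Result: proj_W(v) = (-56/73, -198/73, 199/73, 29/73).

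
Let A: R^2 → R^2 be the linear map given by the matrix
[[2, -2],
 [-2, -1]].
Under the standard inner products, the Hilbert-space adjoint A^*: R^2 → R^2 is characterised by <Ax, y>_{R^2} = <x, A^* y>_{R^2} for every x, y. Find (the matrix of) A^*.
A^* = A^T =
[[2, -2],
 [-2, -1]]

For real matrices with standard dot products, the defining identity <Ax, y> = <x, A^* y> gives (Ax)^T y = x^T (A^*) y, i.e. x^T A^T y = x^T (A^*) y. Since this holds for all x, y, we must have A^* = A^T. Therefore
A^* =
[[2, -2],
 [-2, -1]].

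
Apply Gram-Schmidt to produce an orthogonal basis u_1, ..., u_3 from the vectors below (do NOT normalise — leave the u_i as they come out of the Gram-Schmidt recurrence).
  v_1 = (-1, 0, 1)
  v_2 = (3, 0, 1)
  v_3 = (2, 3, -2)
Orthogonal basis:
  u_1 = (-1, 0, 1)
  u_2 = (2, 0, 2)
  u_3 = (0, 3, 0)

Apply the Gram-Schmidt recurrence
  u_1 = v_1
  u_i = v_i − Σ_{j<i} ((v_i · u_j) / (u_j · u_j)) · u_j.

Step by step this gives:
  u_1 = (-1, 0, 1)
  u_2 = (2, 0, 2)
  u_3 = (0, 3, 0)

Orthogonality check:
  u_2 · u_1 = 0 (should be 0)
  u_3 · u_1 = 0 (should be 0)
  u_3 · u_2 = 0 (should be 0)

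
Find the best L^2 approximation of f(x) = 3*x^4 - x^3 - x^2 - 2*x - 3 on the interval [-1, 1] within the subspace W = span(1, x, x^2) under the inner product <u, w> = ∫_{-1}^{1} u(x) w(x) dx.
g(x) = 11*x^2/7 - 13*x/5 - 114/35

The best approximation g ∈ W is the orthogonal projection of f onto W. Writing g = a_0 + a_1 x + a_2 x^2, the coefficients solve the normal equations G · a = b where
  G_{ij} = <φ_i, φ_j> and b_i = <f, φ_i>, with φ_0 = 1, φ_1 = x, φ_2 = x^2.
G =
  [2, 0, 2/3]
  [0, 2/3, 0]
  [2/3, 0, 2/5],
b = (-82/15, -26/15, -54/35).
Solving gives a_0 = -114/35, a_1 = -13/5, a_2 = 11/7, so
  g(x) = 11*x^2/7 - 13*x/5 - 114/35.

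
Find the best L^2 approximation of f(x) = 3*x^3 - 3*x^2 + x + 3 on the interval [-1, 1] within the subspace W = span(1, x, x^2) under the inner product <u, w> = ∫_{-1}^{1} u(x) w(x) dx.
g(x) = -3*x^2 + 14*x/5 + 3

The best approximation g ∈ W is the orthogonal projection of f onto W. Writing g = a_0 + a_1 x + a_2 x^2, the coefficients solve the normal equations G · a = b where
  G_{ij} = <φ_i, φ_j> and b_i = <f, φ_i>, with φ_0 = 1, φ_1 = x, φ_2 = x^2.
G =
  [2, 0, 2/3]
  [0, 2/3, 0]
  [2/3, 0, 2/5],
b = (4, 28/15, 4/5).
Solving gives a_0 = 3, a_1 = 14/5, a_2 = -3, so
  g(x) = -3*x^2 + 14*x/5 + 3.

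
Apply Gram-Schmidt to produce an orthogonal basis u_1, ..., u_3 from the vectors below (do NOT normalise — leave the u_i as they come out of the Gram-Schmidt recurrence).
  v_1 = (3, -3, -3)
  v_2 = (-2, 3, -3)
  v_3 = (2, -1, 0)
Orthogonal basis:
  u_1 = (3, -3, -3)
  u_2 = (-4/3, 7/3, -11/3)
  u_3 = (21/31, 35/62, 7/62)

Apply the Gram-Schmidt recurrence
  u_1 = v_1
  u_i = v_i − Σ_{j<i} ((v_i · u_j) / (u_j · u_j)) · u_j.

Step by step this gives:
  u_1 = (3, -3, -3)
  u_2 = (-4/3, 7/3, -11/3)
  u_3 = (21/31, 35/62, 7/62)

Orthogonality check:
  u_2 · u_1 = 0 (should be 0)
  u_3 · u_1 = 0 (should be 0)
  u_3 · u_2 = 0 (should be 0)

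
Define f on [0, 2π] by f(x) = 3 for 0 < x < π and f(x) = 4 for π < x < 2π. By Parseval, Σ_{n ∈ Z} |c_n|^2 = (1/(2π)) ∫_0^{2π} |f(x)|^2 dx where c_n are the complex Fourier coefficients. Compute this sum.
Σ |c_n|^2 = 25/2

Parseval equates the L^2 energy of f (normalised by 1/(2π)) with the ℓ^2 sum of its Fourier coefficients: (1/(2π)) ∫_0^{2π} |f|^2 = Σ |c_n|^2.
Compute the left side: (1/(2π)) [∫_0^π 3^2 dx + ∫_π^{2π} 4^2 dx] = (1/(2π)) · (9π + 16π) = (9 + 16)/2 = 25/2.
So Σ_{n ∈ Z} |c_n|^2 = 25/2.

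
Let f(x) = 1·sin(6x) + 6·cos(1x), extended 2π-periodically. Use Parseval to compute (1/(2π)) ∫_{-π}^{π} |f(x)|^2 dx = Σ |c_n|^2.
Σ |c_n|^2 = 37/2

Expand |f|^2 and use orthogonality of {sin(nx), cos(mx)} on [-π, π]:
  ∫_{-π}^{π} sin(nx)^2 dx = π, ∫ cos(mx)^2 dx = π, and cross terms integrate to 0.
So ∫_{-π}^{π} f(x)^2 dx = 1^2 · π + 6^2 · π = (1 + 36)π.
Divide by 2π: (1 + 36)/2 = 37/2.
By Parseval, this equals Σ |c_n|^2.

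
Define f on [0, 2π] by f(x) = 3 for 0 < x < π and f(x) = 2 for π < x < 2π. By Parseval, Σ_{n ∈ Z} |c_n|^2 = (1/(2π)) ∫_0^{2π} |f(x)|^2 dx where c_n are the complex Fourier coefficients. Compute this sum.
Σ |c_n|^2 = 13/2

Parseval equates the L^2 energy of f (normalised by 1/(2π)) with the ℓ^2 sum of its Fourier coefficients: (1/(2π)) ∫_0^{2π} |f|^2 = Σ |c_n|^2.
Compute the left side: (1/(2π)) [∫_0^π 3^2 dx + ∫_π^{2π} 2^2 dx] = (1/(2π)) · (9π + 4π) = (9 + 4)/2 = 13/2.
So Σ_{n ∈ Z} |c_n|^2 = 13/2.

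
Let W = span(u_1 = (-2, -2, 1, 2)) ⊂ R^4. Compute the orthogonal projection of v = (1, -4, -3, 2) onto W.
proj_W(v) = (-14/13, -14/13, 7/13, 14/13)

Set up U = [u_1 | ... | u_1] ∈ R^(4×1). The projector onto W = col(U) is P = U (U^T U)^(-1) U^T.
Compute U^T U =
  [13],
and U^T v = (7).
Solve U^T U · c = U^T v for the coefficients: c = (7/13). The projection is proj_W(v) = U c.
Check: (v - proj_W(v)) · u_1 = 0  (should be 0).
Result: proj_W(v) = (-14/13, -14/13, 7/13, 14/13).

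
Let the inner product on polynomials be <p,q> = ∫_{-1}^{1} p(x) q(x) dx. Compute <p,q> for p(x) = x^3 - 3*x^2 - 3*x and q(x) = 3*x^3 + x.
<p,q> = -152/35

Expand the product: p(x)·q(x) = 3*x^6 - 9*x^5 - 8*x^4 - 3*x^3 - 3*x^2.
∫_{-1}^{1} of each monomial x^k gives [2/(k+1) if k even, 0 if k odd]. Integrating term-by-term (or equivalently evaluating the antiderivative F(x) = 3*x^7/7 - 3*x^6/2 - 8*x^5/5 - 3*x^4/4 - x^3 at the endpoints):
  F(1) − F(−1) = -619/140 − (-11/140) = -152/35.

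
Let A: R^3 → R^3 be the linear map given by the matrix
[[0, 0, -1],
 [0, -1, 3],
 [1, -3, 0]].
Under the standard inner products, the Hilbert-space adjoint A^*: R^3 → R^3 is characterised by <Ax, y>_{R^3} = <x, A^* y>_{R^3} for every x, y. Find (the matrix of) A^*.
A^* = A^T =
[[0, 0, 1],
 [0, -1, -3],
 [-1, 3, 0]]

For real matrices with standard dot products, the defining identity <Ax, y> = <x, A^* y> gives (Ax)^T y = x^T (A^*) y, i.e. x^T A^T y = x^T (A^*) y. Since this holds for all x, y, we must have A^* = A^T. Therefore
A^* =
[[0, 0, 1],
 [0, -1, -3],
 [-1, 3, 0]].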